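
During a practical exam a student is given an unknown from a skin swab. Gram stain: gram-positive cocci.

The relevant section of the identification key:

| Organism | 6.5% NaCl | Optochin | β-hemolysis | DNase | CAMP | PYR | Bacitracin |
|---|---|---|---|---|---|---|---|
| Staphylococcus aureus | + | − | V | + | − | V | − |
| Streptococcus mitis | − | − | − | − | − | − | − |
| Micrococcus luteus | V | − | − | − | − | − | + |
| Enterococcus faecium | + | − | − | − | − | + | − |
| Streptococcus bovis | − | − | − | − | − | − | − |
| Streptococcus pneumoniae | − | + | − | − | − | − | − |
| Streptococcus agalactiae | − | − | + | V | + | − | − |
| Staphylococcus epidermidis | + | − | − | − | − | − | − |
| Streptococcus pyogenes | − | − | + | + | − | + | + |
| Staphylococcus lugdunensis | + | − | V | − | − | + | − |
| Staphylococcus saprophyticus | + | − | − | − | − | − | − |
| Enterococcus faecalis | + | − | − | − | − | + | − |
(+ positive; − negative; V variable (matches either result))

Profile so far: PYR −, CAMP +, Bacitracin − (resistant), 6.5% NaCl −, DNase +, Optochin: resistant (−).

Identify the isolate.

Streptococcus agalactiae

CAMP +: excludes 11 organisms — 1 left.
Optochin −: the one remaining candidate is consistent.
Bacitracin −: the one remaining candidate is consistent.
6.5% NaCl −: the one remaining candidate is consistent.
PYR −: the one remaining candidate is consistent.
DNase +: the one remaining candidate is consistent.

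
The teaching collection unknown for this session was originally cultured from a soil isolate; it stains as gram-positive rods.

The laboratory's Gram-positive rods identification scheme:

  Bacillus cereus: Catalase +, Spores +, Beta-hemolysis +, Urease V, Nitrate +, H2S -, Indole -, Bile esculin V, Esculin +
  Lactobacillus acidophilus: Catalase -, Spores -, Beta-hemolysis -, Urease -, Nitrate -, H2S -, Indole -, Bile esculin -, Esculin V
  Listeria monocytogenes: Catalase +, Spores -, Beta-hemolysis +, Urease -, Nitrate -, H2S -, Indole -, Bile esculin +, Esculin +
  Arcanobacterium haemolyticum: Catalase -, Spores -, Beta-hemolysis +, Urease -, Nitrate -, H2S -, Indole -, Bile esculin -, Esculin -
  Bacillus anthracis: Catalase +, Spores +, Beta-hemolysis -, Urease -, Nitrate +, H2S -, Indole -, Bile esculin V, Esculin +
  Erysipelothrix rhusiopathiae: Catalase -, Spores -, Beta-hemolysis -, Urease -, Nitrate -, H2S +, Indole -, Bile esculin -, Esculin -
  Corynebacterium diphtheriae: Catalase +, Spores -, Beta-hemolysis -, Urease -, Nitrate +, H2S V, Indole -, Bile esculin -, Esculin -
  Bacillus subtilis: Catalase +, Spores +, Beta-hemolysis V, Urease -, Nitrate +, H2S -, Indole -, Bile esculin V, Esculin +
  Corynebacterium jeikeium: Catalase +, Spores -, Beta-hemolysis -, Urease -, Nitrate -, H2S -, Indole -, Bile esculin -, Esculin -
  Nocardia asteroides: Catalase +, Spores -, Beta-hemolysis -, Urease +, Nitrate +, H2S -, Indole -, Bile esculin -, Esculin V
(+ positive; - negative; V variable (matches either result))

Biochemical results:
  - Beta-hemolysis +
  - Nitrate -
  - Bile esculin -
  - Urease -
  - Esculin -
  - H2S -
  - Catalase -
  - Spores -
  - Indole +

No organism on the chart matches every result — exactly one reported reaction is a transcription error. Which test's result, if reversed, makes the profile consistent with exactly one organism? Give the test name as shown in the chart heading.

Indole

As reported, no row in the chart matches all 9 reactions.
Reversing Indole (to -) → unique match: Arcanobacterium haemolyticum.
Reversing Nitrate → still no organism matches.
Reversing Esculin → still no organism matches.
Reversing Urease → still no organism matches.
Reversing Spores → still no organism matches.
Reversing Beta-hemolysis → still no organism matches.
Reversing Catalase → still no organism matches.
Reversing Bile esculin → still no organism matches.
Reversing H2S → still no organism matches.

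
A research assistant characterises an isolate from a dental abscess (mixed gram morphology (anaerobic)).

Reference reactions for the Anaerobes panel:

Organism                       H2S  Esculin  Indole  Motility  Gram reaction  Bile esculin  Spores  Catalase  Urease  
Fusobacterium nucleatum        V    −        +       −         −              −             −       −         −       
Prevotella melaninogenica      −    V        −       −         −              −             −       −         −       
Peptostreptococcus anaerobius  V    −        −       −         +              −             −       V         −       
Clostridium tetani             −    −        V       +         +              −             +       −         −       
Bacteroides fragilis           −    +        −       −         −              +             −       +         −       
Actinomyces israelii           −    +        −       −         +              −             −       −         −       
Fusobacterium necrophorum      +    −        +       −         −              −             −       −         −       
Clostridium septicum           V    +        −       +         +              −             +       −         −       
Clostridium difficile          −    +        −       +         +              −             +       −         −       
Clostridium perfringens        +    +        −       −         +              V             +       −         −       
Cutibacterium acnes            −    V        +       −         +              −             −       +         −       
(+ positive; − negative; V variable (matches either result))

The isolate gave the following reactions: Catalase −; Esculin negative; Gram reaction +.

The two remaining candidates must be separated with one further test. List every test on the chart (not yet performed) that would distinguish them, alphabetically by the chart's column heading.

Motility, Spores

Gram reaction +: excludes Fusobacterium nucleatum, Prevotella melaninogenica, Bacteroides fragilis, Fusobacterium necrophorum — 7 left.
Catalase −: excludes Cutibacterium acnes — 6 left.
Esculin −: excludes Actinomyces israelii, Clostridium septicum, Clostridium difficile, Clostridium perfringens — 2 left.
Two candidates remain: Clostridium tetani and Peptostreptococcus anaerobius.
  H2S: − vs V — variable for at least one, does not separate.
  Indole: V vs − — variable for at least one, does not separate.
  Motility: Clostridium tetani +, Peptostreptococcus anaerobius − — discriminates.
  Bile esculin: − vs − — same for both, does not separate.
  Spores: Clostridium tetani +, Peptostreptococcus anaerobius − — discriminates.
  Urease: − vs − — same for both, does not separate.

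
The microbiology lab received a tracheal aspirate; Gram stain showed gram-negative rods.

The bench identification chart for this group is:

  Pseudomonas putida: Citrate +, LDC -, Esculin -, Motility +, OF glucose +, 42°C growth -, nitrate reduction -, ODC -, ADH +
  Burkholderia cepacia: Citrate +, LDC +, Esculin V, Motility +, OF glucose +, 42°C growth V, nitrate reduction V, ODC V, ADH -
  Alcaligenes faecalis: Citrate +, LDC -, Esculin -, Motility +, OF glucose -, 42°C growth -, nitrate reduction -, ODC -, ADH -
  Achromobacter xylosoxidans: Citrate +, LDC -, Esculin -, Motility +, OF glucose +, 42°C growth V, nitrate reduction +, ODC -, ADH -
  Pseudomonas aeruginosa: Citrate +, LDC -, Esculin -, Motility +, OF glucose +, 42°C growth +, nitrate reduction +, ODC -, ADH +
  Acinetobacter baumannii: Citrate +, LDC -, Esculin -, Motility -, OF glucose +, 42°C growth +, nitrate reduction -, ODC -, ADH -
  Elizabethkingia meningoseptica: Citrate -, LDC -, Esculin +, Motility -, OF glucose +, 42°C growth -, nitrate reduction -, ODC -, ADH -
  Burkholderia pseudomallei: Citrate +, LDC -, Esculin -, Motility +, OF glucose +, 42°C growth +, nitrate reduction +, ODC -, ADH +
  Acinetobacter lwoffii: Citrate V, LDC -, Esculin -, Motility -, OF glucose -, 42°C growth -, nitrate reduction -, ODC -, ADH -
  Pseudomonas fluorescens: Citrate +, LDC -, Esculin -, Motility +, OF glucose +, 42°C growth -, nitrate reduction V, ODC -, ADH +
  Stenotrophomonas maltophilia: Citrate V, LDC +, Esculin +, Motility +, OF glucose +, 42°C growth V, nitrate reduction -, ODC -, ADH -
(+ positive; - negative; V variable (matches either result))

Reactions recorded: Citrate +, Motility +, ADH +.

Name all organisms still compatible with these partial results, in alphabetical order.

Burkholderia pseudomallei, Pseudomonas aeruginosa, Pseudomonas fluorescens, Pseudomonas putida

Motility +: excludes Acinetobacter baumannii, Elizabethkingia meningoseptica, Acinetobacter lwoffii — 8 left.
ADH +: excludes Burkholderia cepacia, Alcaligenes faecalis, Achromobacter xylosoxidans, Stenotrophomonas maltophilia — 4 left.
Citrate +: all 4 remaining candidates are consistent.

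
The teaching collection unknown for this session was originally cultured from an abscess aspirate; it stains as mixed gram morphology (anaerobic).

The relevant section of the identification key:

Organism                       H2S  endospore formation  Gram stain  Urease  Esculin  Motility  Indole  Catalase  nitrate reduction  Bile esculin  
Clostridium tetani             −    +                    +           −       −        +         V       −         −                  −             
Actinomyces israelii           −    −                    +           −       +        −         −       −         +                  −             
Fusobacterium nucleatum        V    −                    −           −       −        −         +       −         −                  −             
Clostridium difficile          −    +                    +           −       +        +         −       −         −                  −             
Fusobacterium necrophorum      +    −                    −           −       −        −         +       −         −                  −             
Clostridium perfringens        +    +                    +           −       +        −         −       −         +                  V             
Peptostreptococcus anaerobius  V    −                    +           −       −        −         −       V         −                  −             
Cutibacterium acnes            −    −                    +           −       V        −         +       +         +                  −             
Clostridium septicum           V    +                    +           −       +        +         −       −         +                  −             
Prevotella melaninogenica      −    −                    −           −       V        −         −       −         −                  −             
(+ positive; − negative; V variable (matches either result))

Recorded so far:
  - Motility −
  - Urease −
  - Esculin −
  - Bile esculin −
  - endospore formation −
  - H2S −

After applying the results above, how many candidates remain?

4

Motility −: excludes Clostridium tetani, Clostridium difficile, Clostridium septicum — 7 left.
endospore formation −: excludes Clostridium perfringens — 6 left.
Bile esculin −: all 6 remaining candidates are consistent.
H2S −: excludes Fusobacterium necrophorum — 5 left.
Urease −: all 5 remaining candidates are consistent.
Esculin −: excludes Actinomyces israelii — 4 left.
Still consistent: Cutibacterium acnes, Fusobacterium nucleatum, Peptostreptococcus anaerobius, Prevotella melaninogenica.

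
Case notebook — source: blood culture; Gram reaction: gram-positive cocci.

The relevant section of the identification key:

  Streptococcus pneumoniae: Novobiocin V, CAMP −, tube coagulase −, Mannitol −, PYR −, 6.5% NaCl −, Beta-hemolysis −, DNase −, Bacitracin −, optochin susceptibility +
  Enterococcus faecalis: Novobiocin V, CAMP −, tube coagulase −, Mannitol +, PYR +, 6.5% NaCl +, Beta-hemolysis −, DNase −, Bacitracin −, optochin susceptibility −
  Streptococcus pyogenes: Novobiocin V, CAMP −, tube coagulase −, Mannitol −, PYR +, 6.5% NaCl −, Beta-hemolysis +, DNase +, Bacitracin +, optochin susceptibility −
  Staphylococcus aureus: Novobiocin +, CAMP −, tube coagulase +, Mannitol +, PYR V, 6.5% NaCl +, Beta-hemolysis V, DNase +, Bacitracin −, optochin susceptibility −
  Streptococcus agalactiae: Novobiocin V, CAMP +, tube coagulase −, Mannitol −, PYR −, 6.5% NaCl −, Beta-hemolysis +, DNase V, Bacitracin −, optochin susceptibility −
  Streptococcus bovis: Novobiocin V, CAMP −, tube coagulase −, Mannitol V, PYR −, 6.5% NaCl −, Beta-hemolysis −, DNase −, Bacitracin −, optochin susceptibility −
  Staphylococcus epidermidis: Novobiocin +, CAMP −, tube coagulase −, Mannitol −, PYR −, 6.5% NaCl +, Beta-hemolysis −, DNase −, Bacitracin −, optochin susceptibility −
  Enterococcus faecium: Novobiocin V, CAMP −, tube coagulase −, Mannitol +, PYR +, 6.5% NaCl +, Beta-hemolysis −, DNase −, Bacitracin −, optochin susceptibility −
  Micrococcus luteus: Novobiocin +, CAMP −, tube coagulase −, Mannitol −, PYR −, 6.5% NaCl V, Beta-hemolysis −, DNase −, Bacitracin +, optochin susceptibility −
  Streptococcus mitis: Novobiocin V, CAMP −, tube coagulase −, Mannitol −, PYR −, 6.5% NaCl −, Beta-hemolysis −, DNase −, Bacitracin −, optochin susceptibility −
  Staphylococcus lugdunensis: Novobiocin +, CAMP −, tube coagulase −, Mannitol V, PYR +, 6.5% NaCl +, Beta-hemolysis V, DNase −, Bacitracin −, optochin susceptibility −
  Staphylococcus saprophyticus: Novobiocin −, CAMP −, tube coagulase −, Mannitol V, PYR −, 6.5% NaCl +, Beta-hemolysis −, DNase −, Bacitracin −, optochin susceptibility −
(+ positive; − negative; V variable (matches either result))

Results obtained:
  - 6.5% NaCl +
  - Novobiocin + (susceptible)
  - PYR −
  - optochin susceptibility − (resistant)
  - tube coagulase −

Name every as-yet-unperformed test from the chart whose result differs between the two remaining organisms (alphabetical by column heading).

Bacitracin

PYR −: excludes Enterococcus faecalis, Streptococcus pyogenes, Enterococcus faecium, Staphylococcus lugdunensis — 8 left.
Novobiocin +: excludes Staphylococcus saprophyticus — 7 left.
tube coagulase −: excludes Staphylococcus aureus — 6 left.
optochin susceptibility −: excludes Streptococcus pneumoniae — 5 left.
6.5% NaCl +: excludes Streptococcus agalactiae, Streptococcus bovis, Streptococcus mitis — 2 left.
Two candidates remain: Micrococcus luteus and Staphylococcus epidermidis.
  CAMP: − vs − — same for both, does not separate.
  Mannitol: − vs − — same for both, does not separate.
  Beta-hemolysis: − vs − — same for both, does not separate.
  DNase: − vs − — same for both, does not separate.
  Bacitracin: Micrococcus luteus +, Staphylococcus epidermidis − — discriminates.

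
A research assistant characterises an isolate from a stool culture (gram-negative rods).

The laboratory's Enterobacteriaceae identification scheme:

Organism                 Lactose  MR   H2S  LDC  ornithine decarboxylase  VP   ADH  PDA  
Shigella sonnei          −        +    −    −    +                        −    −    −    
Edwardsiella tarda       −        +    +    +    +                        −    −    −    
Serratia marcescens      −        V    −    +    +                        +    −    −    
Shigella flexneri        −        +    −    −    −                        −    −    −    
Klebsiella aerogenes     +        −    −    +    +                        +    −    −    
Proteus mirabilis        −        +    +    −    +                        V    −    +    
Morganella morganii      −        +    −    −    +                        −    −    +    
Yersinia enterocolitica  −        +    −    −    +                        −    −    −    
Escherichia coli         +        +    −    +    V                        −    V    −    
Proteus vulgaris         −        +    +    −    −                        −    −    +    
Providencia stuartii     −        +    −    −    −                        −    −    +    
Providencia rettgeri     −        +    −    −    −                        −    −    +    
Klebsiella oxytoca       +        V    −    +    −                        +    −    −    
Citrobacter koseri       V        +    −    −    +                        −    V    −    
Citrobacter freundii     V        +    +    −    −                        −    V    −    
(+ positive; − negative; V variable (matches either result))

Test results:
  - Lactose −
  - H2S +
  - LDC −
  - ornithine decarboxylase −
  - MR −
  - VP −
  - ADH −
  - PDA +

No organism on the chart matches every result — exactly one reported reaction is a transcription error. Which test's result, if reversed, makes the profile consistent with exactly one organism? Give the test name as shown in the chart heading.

As reported, no row in the chart matches all 8 reactions.
Reversing ornithine decarboxylase → still no organism matches.
Reversing ADH → still no organism matches.
Reversing Lactose → still no organism matches.
Reversing VP → still no organism matches.
Reversing MR (to +) → unique match: Proteus vulgaris.
Reversing H2S → still no organism matches.
Reversing PDA → still no organism matches.
Reversing LDC → still no organism matches.

MR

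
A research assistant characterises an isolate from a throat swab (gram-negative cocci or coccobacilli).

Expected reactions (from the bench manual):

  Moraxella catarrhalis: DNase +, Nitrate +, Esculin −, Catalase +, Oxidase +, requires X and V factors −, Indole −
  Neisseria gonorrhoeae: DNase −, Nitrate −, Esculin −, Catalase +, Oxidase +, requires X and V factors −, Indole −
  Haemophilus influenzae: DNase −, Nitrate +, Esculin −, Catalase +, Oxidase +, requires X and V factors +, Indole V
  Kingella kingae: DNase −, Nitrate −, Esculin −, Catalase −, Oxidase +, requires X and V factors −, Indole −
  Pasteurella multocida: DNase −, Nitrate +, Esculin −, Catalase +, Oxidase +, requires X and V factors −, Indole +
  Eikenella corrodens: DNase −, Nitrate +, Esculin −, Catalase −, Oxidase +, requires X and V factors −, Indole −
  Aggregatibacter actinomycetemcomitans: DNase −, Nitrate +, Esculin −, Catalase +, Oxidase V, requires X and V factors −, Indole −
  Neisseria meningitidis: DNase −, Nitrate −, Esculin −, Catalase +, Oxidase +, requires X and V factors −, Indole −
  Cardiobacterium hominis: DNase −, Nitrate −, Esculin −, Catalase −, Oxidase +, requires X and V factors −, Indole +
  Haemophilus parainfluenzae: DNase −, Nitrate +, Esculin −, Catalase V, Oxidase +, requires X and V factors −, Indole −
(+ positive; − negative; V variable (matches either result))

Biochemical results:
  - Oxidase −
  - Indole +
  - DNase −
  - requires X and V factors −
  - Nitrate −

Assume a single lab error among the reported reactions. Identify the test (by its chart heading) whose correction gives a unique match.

Oxidase

As reported, no row in the chart matches all 5 reactions.
Reversing Nitrate → still no organism matches.
Reversing DNase → still no organism matches.
Reversing requires X and V factors → still no organism matches.
Reversing Indole → still no organism matches.
Reversing Oxidase (to +) → unique match: Cardiobacterium hominis.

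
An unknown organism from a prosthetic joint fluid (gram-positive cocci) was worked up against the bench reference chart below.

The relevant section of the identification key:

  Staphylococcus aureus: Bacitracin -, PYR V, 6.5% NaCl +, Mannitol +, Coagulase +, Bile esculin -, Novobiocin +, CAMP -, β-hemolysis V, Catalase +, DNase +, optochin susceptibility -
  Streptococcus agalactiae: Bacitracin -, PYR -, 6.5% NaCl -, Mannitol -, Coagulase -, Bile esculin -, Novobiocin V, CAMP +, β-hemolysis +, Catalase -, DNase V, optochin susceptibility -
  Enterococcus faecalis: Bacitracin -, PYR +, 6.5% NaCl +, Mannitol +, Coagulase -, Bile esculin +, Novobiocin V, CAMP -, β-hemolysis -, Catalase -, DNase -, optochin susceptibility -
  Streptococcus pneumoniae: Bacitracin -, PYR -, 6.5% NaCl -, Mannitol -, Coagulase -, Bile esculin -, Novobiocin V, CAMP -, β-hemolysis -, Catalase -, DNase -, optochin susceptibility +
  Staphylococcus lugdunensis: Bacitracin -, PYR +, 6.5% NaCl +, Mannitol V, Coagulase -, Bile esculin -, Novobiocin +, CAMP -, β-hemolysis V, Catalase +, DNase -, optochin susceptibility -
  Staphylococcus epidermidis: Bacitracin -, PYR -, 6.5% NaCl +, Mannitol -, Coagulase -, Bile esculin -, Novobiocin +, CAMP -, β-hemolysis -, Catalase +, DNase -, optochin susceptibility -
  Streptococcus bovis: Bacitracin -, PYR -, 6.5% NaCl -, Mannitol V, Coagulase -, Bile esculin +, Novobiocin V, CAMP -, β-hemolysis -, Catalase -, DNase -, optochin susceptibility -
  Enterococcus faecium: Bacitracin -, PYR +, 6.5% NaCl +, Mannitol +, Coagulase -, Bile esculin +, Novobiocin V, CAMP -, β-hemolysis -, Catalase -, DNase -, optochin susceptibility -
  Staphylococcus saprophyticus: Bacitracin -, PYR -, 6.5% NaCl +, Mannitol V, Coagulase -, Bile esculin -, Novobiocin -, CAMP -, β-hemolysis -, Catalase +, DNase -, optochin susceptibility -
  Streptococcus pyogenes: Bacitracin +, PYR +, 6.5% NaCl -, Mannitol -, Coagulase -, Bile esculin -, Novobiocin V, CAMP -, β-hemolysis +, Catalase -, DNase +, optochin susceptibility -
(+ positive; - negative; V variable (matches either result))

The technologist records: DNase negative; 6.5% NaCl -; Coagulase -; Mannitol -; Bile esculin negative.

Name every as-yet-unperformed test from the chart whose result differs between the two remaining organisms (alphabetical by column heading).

CAMP, optochin susceptibility, β-hemolysis

6.5% NaCl -: excludes 6 organisms — 4 left.
Mannitol -: all 4 remaining candidates are consistent.
DNase -: excludes Streptococcus pyogenes — 3 left.
Coagulase -: all 3 remaining candidates are consistent.
Bile esculin -: excludes Streptococcus bovis — 2 left.
Two candidates remain: Streptococcus agalactiae and Streptococcus pneumoniae.
  Bacitracin: - vs - — same for both, does not separate.
  PYR: - vs - — same for both, does not separate.
  Novobiocin: V vs V — variable for at least one, does not separate.
  CAMP: Streptococcus agalactiae +, Streptococcus pneumoniae - — discriminates.
  β-hemolysis: Streptococcus agalactiae +, Streptococcus pneumoniae - — discriminates.
  Catalase: - vs - — same for both, does not separate.
  optochin susceptibility: Streptococcus agalactiae -, Streptococcus pneumoniae + — discriminates.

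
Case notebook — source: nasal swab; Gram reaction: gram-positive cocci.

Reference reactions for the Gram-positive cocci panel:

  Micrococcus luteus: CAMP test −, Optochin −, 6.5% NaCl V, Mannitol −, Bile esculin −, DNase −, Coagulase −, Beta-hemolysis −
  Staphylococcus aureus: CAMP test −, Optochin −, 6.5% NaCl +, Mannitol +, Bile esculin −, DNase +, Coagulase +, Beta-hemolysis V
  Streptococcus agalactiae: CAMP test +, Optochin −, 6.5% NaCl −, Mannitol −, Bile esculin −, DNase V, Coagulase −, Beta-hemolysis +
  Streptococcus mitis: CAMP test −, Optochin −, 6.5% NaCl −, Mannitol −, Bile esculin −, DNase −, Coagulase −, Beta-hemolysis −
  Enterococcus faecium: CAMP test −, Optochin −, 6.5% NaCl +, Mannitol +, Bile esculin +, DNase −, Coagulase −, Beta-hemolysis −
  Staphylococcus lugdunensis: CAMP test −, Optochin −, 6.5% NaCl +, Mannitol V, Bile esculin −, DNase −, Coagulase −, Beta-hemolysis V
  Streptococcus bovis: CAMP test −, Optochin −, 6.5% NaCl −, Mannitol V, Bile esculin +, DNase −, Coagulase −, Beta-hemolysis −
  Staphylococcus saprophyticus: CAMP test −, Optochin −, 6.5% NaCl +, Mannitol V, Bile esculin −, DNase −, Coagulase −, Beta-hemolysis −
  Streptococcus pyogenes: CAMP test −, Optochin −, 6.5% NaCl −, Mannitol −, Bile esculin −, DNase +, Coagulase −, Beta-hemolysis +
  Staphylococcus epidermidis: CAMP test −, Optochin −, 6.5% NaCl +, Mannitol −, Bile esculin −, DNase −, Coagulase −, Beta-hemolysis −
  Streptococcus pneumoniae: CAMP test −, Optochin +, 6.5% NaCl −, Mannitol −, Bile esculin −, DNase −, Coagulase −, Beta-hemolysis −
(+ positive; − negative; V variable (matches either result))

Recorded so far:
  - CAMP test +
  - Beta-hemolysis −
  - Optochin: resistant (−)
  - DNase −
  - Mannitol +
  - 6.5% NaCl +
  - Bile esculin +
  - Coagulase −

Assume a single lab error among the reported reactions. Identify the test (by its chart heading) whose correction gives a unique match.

As reported, no row in the chart matches all 8 reactions.
Reversing DNase → still no organism matches.
Reversing 6.5% NaCl → still no organism matches.
Reversing Coagulase → still no organism matches.
Reversing Optochin → still no organism matches.
Reversing Beta-hemolysis → still no organism matches.
Reversing CAMP test (to −) → unique match: Enterococcus faecium.
Reversing Mannitol → still no organism matches.
Reversing Bile esculin → still no organism matches.

CAMP test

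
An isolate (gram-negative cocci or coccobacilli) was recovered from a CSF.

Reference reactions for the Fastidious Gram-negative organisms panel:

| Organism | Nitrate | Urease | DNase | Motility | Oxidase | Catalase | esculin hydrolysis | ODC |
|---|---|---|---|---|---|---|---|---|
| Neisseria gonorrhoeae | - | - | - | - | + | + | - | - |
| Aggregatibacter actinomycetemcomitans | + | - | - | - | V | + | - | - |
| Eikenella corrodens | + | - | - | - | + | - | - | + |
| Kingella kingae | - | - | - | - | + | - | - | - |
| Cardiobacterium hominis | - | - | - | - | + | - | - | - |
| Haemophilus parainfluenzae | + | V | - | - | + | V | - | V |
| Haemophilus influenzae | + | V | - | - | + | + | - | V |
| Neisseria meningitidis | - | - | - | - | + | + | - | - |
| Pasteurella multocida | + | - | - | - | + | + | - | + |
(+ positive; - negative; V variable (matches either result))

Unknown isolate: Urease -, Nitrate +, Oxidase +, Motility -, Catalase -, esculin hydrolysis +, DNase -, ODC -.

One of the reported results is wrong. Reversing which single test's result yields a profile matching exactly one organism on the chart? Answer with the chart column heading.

esculin hydrolysis

As reported, no row in the chart matches all 8 reactions.
Reversing Oxidase → still no organism matches.
Reversing Urease → still no organism matches.
Reversing DNase → still no organism matches.
Reversing Catalase → still no organism matches.
Reversing Motility → still no organism matches.
Reversing ODC → still no organism matches.
Reversing esculin hydrolysis (to -) → unique match: Haemophilus parainfluenzae.
Reversing Nitrate → still no organism matches.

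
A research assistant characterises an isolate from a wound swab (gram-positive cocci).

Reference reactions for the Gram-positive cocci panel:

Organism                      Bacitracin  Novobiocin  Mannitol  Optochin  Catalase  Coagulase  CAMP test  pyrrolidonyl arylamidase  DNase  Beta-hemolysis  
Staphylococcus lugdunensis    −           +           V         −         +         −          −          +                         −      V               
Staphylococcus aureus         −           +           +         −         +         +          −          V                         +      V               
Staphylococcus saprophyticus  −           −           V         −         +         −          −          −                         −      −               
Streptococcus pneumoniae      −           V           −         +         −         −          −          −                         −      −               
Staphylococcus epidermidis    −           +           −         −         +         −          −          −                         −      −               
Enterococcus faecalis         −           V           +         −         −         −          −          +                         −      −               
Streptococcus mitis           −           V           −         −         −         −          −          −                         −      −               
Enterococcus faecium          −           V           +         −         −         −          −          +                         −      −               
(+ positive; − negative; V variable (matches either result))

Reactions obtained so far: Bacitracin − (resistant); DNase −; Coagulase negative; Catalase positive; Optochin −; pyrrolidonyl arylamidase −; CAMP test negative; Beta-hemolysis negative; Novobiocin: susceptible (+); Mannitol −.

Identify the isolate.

Staphylococcus epidermidis

Catalase +: excludes Streptococcus pneumoniae, Enterococcus faecalis, Streptococcus mitis, Enterococcus faecium — 4 left.
DNase −: excludes Staphylococcus aureus — 3 left.
Beta-hemolysis −: all 3 remaining candidates are consistent.
Coagulase −: all 3 remaining candidates are consistent.
CAMP test −: all 3 remaining candidates are consistent.
Mannitol −: all 3 remaining candidates are consistent.
Optochin −: all 3 remaining candidates are consistent.
Novobiocin +: excludes Staphylococcus saprophyticus — 2 left.
Bacitracin −: all 2 remaining candidates are consistent.
pyrrolidonyl arylamidase −: excludes Staphylococcus lugdunensis — 1 left.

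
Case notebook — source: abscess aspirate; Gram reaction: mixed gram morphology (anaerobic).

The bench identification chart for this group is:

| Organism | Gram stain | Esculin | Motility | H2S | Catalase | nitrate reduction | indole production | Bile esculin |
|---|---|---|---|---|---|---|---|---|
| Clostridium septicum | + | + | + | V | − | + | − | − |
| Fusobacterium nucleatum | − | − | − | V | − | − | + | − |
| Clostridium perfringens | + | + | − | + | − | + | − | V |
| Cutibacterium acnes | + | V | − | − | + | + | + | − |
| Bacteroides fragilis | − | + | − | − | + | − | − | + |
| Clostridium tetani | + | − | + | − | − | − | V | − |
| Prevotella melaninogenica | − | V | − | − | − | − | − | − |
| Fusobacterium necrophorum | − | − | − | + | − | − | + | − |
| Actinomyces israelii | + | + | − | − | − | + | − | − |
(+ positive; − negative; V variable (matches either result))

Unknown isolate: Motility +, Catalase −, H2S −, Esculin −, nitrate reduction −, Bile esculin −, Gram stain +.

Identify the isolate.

nitrate reduction −: excludes Clostridium septicum, Clostridium perfringens, Cutibacterium acnes, Actinomyces israelii — 5 left.
Esculin −: excludes Bacteroides fragilis — 4 left.
H2S −: excludes Fusobacterium necrophorum — 3 left.
Catalase −: all 3 remaining candidates are consistent.
Motility +: excludes Fusobacterium nucleatum, Prevotella melaninogenica — 1 left.
Bile esculin −: the one remaining candidate is consistent.
Gram stain +: the one remaining candidate is consistent.

Clostridium tetani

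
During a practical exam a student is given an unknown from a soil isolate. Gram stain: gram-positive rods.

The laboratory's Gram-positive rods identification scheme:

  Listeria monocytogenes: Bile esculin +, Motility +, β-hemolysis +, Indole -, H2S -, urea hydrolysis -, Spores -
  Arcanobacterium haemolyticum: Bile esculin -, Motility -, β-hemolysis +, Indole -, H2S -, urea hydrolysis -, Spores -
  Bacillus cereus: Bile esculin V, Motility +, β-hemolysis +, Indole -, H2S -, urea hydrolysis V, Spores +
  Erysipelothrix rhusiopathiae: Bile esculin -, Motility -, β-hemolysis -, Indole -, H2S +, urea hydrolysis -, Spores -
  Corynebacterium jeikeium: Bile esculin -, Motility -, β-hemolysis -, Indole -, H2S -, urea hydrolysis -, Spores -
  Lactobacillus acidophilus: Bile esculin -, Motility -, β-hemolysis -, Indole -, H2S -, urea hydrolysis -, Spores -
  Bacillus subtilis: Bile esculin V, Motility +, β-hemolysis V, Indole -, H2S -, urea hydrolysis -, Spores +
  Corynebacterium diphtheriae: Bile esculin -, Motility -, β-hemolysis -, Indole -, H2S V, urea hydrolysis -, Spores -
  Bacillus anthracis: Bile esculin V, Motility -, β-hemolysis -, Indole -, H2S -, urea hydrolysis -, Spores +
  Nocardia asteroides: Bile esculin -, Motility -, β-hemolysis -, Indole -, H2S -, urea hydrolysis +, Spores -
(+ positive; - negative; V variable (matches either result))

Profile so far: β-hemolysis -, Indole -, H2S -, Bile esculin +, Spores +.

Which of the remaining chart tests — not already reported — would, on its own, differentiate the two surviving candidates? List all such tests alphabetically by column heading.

H2S -: excludes Erysipelothrix rhusiopathiae — 9 left.
Bile esculin +: excludes 5 organisms — 4 left.
Spores +: excludes Listeria monocytogenes — 3 left.
Indole -: all 3 remaining candidates are consistent.
β-hemolysis -: excludes Bacillus cereus — 2 left.
Two candidates remain: Bacillus anthracis and Bacillus subtilis.
  Motility: Bacillus anthracis -, Bacillus subtilis + — discriminates.
  urea hydrolysis: - vs - — same for both, does not separate.

Motility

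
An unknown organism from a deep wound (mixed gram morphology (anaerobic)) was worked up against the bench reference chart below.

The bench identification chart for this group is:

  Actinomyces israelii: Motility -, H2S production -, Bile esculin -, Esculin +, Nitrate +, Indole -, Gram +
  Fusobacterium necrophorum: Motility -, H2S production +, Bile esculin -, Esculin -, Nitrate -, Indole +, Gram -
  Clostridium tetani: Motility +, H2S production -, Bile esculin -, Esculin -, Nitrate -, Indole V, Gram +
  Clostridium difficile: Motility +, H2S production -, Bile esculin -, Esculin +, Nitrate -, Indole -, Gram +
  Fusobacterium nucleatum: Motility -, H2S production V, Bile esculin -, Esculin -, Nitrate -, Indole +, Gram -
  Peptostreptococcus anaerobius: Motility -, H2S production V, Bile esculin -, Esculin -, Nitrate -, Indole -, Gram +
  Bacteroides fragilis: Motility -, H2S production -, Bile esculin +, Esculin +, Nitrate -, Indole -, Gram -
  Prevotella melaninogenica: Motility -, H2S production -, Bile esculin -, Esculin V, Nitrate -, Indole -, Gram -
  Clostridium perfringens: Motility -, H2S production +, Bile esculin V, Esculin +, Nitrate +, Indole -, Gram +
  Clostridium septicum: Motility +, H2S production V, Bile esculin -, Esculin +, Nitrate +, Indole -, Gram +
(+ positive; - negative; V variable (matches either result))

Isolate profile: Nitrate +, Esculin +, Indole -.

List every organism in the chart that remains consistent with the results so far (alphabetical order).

Actinomyces israelii, Clostridium perfringens, Clostridium septicum

Nitrate +: excludes 7 organisms — 3 left.
Esculin +: all 3 remaining candidates are consistent.
Indole -: all 3 remaining candidates are consistent.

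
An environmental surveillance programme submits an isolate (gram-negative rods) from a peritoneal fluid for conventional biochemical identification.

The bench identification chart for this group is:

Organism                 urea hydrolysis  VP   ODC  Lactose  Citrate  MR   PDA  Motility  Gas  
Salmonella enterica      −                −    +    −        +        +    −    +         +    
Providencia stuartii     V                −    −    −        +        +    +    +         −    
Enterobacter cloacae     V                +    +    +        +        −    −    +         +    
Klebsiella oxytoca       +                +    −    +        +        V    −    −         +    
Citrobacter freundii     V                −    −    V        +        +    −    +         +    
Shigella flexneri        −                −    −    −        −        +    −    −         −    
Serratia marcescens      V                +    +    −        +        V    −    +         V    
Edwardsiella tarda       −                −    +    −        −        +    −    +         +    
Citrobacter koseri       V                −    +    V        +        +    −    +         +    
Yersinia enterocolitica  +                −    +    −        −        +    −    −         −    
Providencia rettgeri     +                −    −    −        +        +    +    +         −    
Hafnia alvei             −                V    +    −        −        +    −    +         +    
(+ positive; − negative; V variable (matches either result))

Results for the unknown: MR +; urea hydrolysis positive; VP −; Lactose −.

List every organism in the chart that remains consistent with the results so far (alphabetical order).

VP −: excludes Enterobacter cloacae, Klebsiella oxytoca, Serratia marcescens — 9 left.
MR +: all 9 remaining candidates are consistent.
Lactose −: all 9 remaining candidates are consistent.
urea hydrolysis +: excludes Salmonella enterica, Shigella flexneri, Edwardsiella tarda, Hafnia alvei — 5 left.

Citrobacter freundii, Citrobacter koseri, Providencia rettgeri, Providencia stuartii, Yersinia enterocolitica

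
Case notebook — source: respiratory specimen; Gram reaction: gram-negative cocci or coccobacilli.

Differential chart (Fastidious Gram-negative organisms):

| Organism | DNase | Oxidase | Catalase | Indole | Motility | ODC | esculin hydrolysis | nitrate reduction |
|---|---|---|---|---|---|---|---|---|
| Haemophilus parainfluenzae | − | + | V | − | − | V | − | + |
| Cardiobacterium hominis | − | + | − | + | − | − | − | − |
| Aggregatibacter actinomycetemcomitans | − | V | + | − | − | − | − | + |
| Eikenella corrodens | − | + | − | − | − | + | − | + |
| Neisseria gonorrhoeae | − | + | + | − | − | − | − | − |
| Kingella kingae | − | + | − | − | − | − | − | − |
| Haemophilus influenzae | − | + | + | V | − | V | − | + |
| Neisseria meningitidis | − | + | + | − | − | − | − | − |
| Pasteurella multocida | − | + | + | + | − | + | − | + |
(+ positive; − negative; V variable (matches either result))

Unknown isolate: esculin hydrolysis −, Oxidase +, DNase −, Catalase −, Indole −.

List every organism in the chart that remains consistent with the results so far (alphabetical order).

DNase −: all 9 remaining candidates are consistent.
Indole −: excludes Cardiobacterium hominis, Pasteurella multocida — 7 left.
Oxidase +: all 7 remaining candidates are consistent.
esculin hydrolysis −: all 7 remaining candidates are consistent.
Catalase −: excludes Aggregatibacter actinomycetemcomitans, Neisseria gonorrhoeae, Haemophilus influenzae, Neisseria meningitidis — 3 left.

Eikenella corrodens, Haemophilus parainfluenzae, Kingella kingae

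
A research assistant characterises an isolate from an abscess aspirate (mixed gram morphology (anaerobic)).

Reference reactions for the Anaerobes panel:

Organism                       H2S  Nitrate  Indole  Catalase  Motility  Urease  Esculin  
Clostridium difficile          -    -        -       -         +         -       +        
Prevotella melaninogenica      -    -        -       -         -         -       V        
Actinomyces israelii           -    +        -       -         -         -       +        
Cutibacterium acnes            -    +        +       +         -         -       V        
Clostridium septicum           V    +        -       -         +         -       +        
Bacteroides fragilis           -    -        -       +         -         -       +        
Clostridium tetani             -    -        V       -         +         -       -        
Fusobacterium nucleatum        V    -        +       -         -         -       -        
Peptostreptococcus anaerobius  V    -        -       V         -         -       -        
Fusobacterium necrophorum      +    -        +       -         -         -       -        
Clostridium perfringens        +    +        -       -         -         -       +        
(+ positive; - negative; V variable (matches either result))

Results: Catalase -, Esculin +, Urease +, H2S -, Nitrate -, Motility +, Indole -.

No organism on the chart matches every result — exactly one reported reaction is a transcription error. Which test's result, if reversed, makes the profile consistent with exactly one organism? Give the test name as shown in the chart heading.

As reported, no row in the chart matches all 7 reactions.
Reversing Catalase → still no organism matches.
Reversing Indole → still no organism matches.
Reversing Nitrate → still no organism matches.
Reversing Motility → still no organism matches.
Reversing Urease (to -) → unique match: Clostridium difficile.
Reversing Esculin → still no organism matches.
Reversing H2S → still no organism matches.

Urease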